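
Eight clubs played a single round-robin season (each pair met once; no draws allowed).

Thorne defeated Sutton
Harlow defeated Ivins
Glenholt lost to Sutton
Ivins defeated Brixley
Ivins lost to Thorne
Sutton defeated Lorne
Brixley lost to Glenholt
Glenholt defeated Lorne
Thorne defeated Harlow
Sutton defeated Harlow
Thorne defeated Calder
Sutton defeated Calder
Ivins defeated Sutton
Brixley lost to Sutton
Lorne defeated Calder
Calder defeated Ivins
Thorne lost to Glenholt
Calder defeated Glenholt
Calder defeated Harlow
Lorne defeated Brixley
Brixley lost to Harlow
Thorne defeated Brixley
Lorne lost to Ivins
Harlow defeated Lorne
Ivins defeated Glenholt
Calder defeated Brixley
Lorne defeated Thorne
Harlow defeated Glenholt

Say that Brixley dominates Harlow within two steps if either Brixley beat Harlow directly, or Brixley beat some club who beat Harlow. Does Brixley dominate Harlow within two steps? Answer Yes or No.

Brixley did not beat Harlow directly.
Brixley beat no one, so there is no intermediate club.

No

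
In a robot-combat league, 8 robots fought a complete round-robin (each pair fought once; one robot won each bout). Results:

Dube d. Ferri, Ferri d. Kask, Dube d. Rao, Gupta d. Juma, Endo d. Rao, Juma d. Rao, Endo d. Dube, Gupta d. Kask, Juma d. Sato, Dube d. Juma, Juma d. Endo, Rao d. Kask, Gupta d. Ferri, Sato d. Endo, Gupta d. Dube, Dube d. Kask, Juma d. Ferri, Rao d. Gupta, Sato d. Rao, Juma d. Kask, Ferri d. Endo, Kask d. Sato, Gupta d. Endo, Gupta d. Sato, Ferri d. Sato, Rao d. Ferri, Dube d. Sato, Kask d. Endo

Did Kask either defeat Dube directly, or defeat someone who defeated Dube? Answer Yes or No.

Kask did not beat Dube directly.
Kask beat Sato, Endo. Of those, Endo beat Dube.

Yes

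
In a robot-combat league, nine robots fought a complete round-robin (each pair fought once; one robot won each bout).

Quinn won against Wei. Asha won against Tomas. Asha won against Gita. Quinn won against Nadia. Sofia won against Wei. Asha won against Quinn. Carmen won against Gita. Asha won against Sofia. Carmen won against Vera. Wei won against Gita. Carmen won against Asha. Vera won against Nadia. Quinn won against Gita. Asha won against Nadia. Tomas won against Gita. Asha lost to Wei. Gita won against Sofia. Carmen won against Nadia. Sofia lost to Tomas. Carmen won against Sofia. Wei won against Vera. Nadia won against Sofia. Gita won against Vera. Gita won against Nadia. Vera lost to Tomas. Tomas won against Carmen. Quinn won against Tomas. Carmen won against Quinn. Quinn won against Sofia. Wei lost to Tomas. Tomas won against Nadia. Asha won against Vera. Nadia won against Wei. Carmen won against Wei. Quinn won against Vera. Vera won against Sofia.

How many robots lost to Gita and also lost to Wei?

Gita beat: Nadia, Vera, Sofia.
Wei beat: Asha, Gita, Vera.
Both beat: Vera — 1.

1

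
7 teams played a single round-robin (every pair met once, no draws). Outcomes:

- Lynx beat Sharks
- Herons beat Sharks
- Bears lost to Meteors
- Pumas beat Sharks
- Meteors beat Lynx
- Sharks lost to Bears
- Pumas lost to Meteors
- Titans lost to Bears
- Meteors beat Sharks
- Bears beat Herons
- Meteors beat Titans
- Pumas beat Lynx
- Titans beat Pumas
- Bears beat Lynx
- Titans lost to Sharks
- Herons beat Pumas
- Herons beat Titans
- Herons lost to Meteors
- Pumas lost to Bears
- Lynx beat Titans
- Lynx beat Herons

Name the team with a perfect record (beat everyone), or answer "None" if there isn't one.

Meteors

Meteors has 6 wins out of 6 opponents — a perfect record.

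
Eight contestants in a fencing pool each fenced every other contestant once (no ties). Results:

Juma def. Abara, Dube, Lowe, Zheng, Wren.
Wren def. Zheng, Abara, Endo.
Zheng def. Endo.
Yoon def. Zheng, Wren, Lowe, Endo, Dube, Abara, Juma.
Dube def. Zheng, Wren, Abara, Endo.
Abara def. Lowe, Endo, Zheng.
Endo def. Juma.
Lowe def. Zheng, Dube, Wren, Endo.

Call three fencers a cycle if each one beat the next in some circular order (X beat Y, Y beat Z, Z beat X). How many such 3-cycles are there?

Win totals: Wren 3, Lowe 4, Juma 5, Endo 1, Yoon 7, Dube 4, Abara 3, Zheng 1.
A fencer with w wins dominates both others in C(w,2) triples; summing gives 3 + 6 + 10 + 0 + 21 + 6 + 3 + 0 = 49 transitive triples.
Total triples C(8,3) = 56, so cyclic triples = 56 − 49 = 7.

7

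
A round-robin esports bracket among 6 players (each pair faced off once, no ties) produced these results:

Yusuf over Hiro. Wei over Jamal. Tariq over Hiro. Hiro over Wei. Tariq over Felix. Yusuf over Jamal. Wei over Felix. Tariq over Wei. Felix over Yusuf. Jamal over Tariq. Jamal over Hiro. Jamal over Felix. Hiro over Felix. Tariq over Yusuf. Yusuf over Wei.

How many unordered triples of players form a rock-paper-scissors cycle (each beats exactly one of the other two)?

Win totals: Tariq 4, Hiro 2, Wei 2, Jamal 3, Felix 1, Yusuf 3.
A player with w wins dominates both others in C(w,2) triples; summing gives 6 + 1 + 1 + 3 + 0 + 3 = 14 transitive triples.
Total triples C(6,3) = 20, so cyclic triples = 20 − 14 = 6.

6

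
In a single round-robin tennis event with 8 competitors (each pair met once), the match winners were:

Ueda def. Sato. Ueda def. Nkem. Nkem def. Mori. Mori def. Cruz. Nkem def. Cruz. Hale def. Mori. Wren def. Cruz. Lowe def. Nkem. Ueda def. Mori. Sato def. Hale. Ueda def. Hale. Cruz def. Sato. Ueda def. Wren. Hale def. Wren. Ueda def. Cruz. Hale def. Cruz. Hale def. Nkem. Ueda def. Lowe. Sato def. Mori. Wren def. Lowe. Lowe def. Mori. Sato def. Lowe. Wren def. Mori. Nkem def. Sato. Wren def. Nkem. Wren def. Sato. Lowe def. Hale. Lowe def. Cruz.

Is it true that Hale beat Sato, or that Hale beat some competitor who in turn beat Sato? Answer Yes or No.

Yes

Hale did not beat Sato directly.
Hale beat Mori, Nkem, Cruz, Wren. Of those, Nkem beat Sato.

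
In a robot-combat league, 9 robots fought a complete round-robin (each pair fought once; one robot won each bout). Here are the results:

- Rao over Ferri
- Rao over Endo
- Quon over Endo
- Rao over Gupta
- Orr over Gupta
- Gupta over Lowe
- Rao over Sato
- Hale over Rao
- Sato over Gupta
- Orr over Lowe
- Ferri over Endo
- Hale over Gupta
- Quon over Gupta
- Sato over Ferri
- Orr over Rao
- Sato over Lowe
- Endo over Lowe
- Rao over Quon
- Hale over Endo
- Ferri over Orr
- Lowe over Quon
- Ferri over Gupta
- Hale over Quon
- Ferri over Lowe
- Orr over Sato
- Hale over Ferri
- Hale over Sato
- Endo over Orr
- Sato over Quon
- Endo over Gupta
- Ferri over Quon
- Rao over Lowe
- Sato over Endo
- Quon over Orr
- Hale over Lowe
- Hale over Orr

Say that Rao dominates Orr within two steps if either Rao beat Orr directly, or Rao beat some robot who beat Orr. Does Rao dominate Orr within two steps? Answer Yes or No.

Yes

Rao did not beat Orr directly.
Rao beat Endo, Ferri, Quon, Sato, Gupta, Lowe. Of those, Endo beat Orr.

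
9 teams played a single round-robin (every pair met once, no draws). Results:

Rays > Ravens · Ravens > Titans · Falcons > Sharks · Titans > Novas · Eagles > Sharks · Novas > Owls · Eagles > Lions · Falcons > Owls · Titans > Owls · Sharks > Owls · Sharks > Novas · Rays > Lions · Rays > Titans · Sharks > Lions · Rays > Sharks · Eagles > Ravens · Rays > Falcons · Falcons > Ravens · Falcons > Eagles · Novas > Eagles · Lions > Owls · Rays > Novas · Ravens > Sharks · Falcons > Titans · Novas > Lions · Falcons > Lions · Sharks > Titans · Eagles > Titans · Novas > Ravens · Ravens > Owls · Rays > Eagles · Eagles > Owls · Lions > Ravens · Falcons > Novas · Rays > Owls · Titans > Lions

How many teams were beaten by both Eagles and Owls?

0

Eagles beat: Titans, Owls, Lions, Sharks, Ravens.
Owls beat: no one.
No one was beaten by both.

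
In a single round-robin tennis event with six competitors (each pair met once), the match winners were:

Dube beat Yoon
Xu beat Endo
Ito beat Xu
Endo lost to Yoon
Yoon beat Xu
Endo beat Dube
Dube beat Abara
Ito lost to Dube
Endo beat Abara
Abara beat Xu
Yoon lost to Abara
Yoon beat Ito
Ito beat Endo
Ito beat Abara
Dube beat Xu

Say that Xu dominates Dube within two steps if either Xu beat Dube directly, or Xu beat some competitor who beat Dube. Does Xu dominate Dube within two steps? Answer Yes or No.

Yes

Xu did not beat Dube directly.
Xu beat Endo. Of those, Endo beat Dube.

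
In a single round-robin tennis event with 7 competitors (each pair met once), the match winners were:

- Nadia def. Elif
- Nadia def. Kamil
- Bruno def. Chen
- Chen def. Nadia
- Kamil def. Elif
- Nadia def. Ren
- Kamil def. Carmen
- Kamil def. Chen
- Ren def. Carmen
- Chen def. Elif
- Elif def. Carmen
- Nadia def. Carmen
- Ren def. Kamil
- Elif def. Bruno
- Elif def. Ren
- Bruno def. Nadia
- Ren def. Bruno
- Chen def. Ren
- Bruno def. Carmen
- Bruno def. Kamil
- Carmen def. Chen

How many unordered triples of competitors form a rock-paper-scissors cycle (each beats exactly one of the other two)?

Win totals: Chen 3, Kamil 3, Ren 3, Bruno 4, Nadia 4, Carmen 1, Elif 3.
A competitor with w wins dominates both others in C(w,2) triples; summing gives 3 + 3 + 3 + 6 + 6 + 0 + 3 = 24 transitive triples.
Total triples C(7,3) = 35, so cyclic triples = 35 − 24 = 11.

11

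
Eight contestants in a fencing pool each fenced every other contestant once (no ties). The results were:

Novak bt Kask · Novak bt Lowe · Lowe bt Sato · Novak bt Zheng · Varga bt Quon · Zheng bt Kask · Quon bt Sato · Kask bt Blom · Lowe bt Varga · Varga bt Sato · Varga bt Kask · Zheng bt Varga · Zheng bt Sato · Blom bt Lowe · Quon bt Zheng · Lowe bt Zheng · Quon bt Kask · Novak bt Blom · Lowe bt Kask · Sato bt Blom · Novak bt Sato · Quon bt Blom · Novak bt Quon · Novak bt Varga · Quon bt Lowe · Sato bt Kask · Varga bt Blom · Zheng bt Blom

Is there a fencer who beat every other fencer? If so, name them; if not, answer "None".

Novak has 7 wins out of 7 opponents — a perfect record.

Novak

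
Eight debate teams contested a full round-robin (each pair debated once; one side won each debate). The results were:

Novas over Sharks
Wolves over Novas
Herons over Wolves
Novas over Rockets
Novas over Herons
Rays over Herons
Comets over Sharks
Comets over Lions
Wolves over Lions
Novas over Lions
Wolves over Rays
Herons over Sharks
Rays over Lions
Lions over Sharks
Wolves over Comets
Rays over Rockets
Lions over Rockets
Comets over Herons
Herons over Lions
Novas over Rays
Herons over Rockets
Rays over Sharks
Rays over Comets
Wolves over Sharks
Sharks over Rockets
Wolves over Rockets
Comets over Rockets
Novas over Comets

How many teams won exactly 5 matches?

1

Win totals: Rockets 0, Comets 4, Herons 4, Wolves 6, Novas 6, Lions 2, Sharks 1, Rays 5.
Exactly 5: Rays — 1 team.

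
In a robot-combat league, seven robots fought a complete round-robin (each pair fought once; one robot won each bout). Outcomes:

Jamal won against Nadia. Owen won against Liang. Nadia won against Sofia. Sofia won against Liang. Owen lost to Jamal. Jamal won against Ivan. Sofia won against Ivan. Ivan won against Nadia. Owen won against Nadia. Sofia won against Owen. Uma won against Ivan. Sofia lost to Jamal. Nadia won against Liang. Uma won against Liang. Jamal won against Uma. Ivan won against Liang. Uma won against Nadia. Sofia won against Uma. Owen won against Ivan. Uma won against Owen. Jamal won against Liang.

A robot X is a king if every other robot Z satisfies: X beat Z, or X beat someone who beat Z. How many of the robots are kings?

Owen cannot reach Jamal, Uma in two steps.
Jamal reaches everyone (king).
Ivan cannot reach Owen, Jamal, Uma in two steps.
Liang cannot reach Owen, Jamal, Ivan, Uma, Nadia, Sofia in two steps.
Uma cannot reach Jamal in two steps.
Nadia cannot reach Jamal in two steps.
Sofia cannot reach Jamal in two steps.
Kings: Jamal — 1.

1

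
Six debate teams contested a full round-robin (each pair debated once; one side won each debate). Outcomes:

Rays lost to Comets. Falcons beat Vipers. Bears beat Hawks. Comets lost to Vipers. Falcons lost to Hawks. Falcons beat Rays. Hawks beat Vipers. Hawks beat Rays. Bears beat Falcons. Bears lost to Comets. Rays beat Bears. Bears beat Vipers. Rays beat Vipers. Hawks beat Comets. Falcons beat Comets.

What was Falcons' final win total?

Falcons' results: beat Rays, Vipers, Comets; lost to Bears, Hawks.
That is 3 wins.

3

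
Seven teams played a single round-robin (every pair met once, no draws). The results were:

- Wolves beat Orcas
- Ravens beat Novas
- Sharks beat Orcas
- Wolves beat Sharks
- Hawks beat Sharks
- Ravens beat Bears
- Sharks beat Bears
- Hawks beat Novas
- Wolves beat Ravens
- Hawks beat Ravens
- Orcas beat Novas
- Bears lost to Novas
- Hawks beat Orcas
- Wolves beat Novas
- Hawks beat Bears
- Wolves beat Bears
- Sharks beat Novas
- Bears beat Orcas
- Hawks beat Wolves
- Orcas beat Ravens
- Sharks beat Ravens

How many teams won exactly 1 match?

2

Win totals: Hawks 6, Orcas 2, Sharks 4, Novas 1, Ravens 2, Wolves 5, Bears 1.
Exactly 1: Novas, Bears — 2 teams.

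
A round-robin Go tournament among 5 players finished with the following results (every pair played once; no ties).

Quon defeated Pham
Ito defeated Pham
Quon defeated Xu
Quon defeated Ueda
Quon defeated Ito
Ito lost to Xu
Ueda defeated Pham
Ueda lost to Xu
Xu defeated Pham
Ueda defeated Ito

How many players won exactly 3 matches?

1

Win totals: Xu 3, Pham 0, Ueda 2, Quon 4, Ito 1.
Exactly 3: Xu — 1 player.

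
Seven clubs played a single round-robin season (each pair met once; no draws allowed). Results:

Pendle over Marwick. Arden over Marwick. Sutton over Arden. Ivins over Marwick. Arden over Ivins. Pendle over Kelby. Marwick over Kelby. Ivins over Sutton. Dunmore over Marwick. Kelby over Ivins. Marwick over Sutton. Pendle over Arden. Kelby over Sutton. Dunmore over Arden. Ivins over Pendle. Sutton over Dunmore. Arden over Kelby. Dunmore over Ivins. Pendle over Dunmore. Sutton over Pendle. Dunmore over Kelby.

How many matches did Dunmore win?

4

Dunmore's results: beat Arden, Ivins, Marwick, Kelby; lost to Sutton, Pendle.
That is 4 wins.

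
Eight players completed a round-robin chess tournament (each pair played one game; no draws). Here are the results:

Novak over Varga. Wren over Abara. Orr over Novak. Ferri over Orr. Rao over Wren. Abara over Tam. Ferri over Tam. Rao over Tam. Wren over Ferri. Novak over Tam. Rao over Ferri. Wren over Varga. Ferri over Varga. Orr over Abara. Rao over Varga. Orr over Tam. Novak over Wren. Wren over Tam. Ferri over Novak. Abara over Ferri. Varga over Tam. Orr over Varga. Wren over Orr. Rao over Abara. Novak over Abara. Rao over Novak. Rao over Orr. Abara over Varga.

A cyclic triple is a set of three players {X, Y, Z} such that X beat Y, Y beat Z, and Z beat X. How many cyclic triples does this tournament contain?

4

Win totals: Rao 7, Novak 4, Wren 5, Varga 1, Tam 0, Abara 3, Orr 4, Ferri 4.
A player with w wins dominates both others in C(w,2) triples; summing gives 21 + 6 + 10 + 0 + 0 + 3 + 6 + 6 = 52 transitive triples.
Total triples C(8,3) = 56, so cyclic triples = 56 − 52 = 4.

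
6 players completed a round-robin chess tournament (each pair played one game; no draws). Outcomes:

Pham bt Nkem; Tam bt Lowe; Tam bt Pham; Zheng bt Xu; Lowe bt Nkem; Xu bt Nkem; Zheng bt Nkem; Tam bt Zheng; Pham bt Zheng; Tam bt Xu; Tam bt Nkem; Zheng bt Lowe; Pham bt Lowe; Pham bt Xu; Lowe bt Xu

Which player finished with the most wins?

Win totals: Pham 4, Zheng 3, Tam 5, Lowe 2, Xu 1, Nkem 0.
Tam leads with 5 wins (next highest: 4).

Tam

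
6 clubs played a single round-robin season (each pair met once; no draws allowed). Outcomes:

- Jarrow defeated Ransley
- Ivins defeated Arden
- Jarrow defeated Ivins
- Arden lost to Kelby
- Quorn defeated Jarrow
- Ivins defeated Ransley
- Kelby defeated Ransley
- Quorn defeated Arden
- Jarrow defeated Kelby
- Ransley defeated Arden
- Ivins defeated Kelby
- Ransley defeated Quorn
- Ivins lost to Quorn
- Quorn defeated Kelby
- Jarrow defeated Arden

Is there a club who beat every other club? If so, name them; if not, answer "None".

None

Highest win total is Quorn with 4 (out of 5 possible).
Quorn lost to Ransley, so no club went undefeated.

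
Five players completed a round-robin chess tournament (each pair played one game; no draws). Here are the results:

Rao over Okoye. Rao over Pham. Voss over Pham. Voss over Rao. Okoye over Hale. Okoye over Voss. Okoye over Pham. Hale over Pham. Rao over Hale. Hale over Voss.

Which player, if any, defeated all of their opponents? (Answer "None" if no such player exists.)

None

Highest win total is Rao with 3 (out of 4 possible).
Rao lost to Voss, so no player went undefeated.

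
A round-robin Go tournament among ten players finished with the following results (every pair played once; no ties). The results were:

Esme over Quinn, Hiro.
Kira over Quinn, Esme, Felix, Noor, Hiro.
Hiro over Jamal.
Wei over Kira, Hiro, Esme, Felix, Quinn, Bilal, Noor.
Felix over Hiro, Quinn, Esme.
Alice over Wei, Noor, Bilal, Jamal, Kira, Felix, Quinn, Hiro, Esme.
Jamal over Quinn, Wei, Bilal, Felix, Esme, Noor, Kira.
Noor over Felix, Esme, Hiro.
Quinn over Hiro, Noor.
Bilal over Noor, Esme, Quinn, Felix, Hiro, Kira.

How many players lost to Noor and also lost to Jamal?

Noor beat: Felix, Esme, Hiro.
Jamal beat: Noor, Wei, Felix, Kira, Bilal, Esme, Quinn.
Both beat: Felix, Esme — 2.

2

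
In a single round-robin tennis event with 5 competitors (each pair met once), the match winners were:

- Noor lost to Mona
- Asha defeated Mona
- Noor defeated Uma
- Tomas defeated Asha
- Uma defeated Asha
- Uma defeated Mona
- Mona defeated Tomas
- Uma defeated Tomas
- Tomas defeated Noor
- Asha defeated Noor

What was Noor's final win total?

Noor's results: beat Uma; lost to Mona, Tomas, Asha.
That is 1 win.

1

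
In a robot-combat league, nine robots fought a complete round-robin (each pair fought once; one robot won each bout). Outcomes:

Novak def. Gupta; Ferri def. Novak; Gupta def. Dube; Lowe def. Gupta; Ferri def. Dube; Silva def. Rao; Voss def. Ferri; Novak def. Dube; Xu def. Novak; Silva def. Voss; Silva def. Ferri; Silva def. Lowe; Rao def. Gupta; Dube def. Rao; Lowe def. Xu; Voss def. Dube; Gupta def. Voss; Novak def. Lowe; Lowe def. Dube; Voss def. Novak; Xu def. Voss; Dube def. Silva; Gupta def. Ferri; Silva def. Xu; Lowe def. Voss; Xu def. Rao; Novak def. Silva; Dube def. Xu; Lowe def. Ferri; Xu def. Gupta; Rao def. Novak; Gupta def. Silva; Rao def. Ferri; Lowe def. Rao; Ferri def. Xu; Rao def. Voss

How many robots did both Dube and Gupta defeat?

1

Dube beat: Rao, Silva, Xu.
Gupta beat: Voss, Dube, Ferri, Silva.
Both beat: Silva — 1.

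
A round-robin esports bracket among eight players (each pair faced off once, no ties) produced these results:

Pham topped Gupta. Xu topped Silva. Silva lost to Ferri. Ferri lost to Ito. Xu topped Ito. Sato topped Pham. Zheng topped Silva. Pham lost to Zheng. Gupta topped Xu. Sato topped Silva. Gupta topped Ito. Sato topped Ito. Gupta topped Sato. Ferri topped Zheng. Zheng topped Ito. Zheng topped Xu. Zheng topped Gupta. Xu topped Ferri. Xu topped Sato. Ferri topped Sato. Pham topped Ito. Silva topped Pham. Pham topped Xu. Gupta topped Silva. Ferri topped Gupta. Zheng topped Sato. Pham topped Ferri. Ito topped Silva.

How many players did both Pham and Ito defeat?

Pham beat: Gupta, Ferri, Xu, Ito.
Ito beat: Ferri, Silva.
Both beat: Ferri — 1.

1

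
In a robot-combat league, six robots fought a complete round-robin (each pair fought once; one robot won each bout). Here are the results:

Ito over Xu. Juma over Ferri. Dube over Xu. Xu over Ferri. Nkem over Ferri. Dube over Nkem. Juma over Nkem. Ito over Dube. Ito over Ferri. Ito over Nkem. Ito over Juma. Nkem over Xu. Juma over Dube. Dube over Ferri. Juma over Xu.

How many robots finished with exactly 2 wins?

Win totals: Dube 3, Ferri 0, Nkem 2, Xu 1, Juma 4, Ito 5.
Exactly 2: Nkem — 1 robot.

1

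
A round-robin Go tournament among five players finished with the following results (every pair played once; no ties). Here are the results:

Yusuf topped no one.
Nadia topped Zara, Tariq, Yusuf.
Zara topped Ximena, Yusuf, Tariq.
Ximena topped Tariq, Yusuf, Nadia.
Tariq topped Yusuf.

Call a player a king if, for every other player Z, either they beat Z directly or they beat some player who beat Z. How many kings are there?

3

Ximena reaches everyone (king).
Tariq cannot reach Ximena, Nadia, Zara in two steps.
Nadia reaches everyone (king).
Zara reaches everyone (king).
Yusuf cannot reach Ximena, Tariq, Nadia, Zara in two steps.
Kings: Ximena, Nadia, Zara — 3.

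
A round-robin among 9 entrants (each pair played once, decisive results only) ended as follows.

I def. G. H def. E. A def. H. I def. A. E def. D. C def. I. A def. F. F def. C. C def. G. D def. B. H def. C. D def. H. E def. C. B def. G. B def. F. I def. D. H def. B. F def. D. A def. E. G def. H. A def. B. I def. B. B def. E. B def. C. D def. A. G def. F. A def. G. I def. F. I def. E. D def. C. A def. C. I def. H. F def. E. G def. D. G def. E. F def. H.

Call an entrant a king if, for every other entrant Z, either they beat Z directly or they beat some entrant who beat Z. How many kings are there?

5

A reaches everyone (king).
B cannot reach A in two steps.
C reaches everyone (king).
D reaches everyone (king).
E cannot reach F in two steps.
F reaches everyone (king).
G cannot reach I in two steps.
H cannot reach A in two steps.
I reaches everyone (king).
Kings: A, C, D, F, I — 5.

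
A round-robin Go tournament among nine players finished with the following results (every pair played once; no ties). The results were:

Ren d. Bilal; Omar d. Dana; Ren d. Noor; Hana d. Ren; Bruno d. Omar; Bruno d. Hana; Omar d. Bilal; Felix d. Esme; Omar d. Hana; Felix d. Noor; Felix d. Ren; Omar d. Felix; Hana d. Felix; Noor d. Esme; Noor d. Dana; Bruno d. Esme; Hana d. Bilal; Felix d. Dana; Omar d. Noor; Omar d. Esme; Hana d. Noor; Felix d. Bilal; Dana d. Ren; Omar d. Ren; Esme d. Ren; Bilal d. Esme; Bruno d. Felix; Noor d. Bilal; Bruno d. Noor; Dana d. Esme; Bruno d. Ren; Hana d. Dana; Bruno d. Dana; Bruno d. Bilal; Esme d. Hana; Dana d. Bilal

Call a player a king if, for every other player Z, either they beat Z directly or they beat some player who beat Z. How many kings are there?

1

Bruno reaches everyone (king).
Omar cannot reach Bruno in two steps.
Esme cannot reach Bruno, Omar in two steps.
Noor cannot reach Bruno, Omar, Felix in two steps.
Bilal cannot reach Bruno, Omar, Noor, Dana, Felix in two steps.
Dana cannot reach Bruno, Omar, Felix in two steps.
Felix cannot reach Bruno, Omar in two steps.
Ren cannot reach Bruno, Omar, Felix, Hana in two steps.
Hana cannot reach Bruno, Omar in two steps.
Kings: Bruno — 1.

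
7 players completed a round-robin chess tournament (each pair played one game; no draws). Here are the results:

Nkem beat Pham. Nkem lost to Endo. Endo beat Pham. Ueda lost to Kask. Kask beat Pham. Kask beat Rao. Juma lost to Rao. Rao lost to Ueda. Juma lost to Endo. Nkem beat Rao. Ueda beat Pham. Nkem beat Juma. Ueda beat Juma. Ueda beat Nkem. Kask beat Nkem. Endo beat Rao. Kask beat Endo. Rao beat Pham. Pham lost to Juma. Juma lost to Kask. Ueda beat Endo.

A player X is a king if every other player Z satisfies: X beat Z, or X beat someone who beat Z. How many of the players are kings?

1

Rao cannot reach Nkem, Kask, Endo, Ueda in two steps.
Nkem cannot reach Kask, Endo, Ueda in two steps.
Kask reaches everyone (king).
Endo cannot reach Kask, Ueda in two steps.
Juma cannot reach Rao, Nkem, Kask, Endo, Ueda in two steps.
Pham cannot reach Rao, Nkem, Kask, Endo, Juma, Ueda in two steps.
Ueda cannot reach Kask in two steps.
Kings: Kask — 1.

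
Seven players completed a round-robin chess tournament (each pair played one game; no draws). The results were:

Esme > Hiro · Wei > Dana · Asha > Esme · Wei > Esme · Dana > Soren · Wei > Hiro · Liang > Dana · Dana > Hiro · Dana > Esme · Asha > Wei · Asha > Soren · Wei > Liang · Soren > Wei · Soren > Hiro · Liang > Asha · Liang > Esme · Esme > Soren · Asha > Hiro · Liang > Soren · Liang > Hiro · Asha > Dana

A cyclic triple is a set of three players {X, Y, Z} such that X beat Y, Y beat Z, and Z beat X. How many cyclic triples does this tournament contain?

4

Win totals: Asha 5, Soren 2, Hiro 0, Esme 2, Dana 3, Liang 5, Wei 4.
A player with w wins dominates both others in C(w,2) triples; summing gives 10 + 1 + 0 + 1 + 3 + 10 + 6 = 31 transitive triples.
Total triples C(7,3) = 35, so cyclic triples = 35 − 31 = 4.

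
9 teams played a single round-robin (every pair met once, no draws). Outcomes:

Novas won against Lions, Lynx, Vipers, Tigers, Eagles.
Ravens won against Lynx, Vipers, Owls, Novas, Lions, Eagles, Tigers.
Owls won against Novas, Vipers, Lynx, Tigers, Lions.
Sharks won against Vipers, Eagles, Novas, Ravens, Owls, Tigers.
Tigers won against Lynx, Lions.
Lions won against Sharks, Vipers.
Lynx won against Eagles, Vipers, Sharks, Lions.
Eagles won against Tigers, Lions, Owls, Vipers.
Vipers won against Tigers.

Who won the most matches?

Win totals: Novas 5, Lions 2, Eagles 4, Ravens 7, Owls 5, Sharks 6, Lynx 4, Vipers 1, Tigers 2.
Ravens leads with 7 wins (next highest: 6).

Ravens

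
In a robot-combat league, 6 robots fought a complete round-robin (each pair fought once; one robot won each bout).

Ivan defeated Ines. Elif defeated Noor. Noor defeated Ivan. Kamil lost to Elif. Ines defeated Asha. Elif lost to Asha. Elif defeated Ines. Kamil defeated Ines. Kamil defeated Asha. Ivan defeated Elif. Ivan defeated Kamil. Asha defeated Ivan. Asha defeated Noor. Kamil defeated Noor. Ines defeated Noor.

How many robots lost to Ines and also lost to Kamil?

Ines beat: Asha, Noor.
Kamil beat: Ines, Asha, Noor.
Both beat: Asha, Noor — 2.

2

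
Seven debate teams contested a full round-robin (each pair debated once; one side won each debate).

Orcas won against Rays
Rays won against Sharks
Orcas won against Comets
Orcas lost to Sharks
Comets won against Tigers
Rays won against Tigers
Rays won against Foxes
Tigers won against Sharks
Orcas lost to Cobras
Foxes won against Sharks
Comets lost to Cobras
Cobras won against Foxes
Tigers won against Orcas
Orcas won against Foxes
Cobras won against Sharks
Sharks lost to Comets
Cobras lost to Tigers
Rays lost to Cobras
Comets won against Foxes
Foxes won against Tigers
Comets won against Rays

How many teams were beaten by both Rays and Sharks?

0

Rays beat: Tigers, Foxes, Sharks.
Sharks beat: Orcas.
No one was beaten by both.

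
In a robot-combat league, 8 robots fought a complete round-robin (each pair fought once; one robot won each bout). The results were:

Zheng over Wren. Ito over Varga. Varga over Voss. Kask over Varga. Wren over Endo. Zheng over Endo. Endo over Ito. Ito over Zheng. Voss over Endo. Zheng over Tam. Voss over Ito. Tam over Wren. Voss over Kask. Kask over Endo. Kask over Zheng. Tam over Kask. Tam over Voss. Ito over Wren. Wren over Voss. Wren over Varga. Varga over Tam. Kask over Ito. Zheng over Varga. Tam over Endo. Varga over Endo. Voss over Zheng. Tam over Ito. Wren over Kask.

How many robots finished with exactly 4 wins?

Win totals: Kask 4, Wren 4, Tam 5, Voss 4, Endo 1, Ito 3, Zheng 4, Varga 3.
Exactly 4: Kask, Wren, Voss, Zheng — 4 robots.

4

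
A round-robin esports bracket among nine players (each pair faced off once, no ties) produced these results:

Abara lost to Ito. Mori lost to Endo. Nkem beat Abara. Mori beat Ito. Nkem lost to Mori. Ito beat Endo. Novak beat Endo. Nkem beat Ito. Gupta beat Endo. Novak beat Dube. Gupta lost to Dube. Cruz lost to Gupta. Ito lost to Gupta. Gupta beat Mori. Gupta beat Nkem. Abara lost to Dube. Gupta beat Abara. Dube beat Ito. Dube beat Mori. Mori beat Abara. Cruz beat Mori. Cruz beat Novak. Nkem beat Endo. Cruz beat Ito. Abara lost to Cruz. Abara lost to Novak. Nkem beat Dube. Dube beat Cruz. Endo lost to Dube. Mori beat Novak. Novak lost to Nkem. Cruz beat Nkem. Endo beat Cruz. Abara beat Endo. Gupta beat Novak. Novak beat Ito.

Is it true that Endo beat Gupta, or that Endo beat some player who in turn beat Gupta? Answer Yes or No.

Endo did not beat Gupta directly.
Endo beat Mori, Cruz, but each of them lost to Gupta. No two-step path.

No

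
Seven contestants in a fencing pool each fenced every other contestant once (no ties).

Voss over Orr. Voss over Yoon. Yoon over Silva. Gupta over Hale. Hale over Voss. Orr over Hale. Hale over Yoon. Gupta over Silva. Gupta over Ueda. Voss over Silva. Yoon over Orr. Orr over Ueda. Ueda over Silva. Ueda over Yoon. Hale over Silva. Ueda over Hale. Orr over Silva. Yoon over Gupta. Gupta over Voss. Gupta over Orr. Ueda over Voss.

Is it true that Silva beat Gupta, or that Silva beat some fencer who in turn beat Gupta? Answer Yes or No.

Silva did not beat Gupta directly.
Silva beat no one, so there is no intermediate fencer.

No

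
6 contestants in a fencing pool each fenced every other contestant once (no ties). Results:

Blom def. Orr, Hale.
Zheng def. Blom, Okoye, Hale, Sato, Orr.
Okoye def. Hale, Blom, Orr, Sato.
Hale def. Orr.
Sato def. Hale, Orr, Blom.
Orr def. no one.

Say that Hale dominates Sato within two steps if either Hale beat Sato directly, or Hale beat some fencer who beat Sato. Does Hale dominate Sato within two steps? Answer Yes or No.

Hale did not beat Sato directly.
Hale beat Orr, but each of them lost to Sato. No two-step path.

No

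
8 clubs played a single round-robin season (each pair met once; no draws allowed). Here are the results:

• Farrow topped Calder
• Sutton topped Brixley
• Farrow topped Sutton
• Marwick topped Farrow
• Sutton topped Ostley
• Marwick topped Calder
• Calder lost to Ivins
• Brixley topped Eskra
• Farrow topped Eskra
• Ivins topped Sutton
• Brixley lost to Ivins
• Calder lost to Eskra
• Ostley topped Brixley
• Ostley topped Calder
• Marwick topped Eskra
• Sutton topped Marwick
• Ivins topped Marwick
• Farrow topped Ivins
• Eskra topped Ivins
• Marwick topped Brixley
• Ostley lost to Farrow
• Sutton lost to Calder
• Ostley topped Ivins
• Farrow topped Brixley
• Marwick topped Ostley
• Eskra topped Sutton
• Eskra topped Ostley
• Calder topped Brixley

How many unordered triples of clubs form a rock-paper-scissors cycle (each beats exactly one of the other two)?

Win totals: Ostley 3, Marwick 5, Calder 2, Brixley 1, Ivins 4, Sutton 3, Eskra 4, Farrow 6.
A club with w wins dominates both others in C(w,2) triples; summing gives 3 + 10 + 1 + 0 + 6 + 3 + 6 + 15 = 44 transitive triples.
Total triples C(8,3) = 56, so cyclic triples = 56 − 44 = 12.

12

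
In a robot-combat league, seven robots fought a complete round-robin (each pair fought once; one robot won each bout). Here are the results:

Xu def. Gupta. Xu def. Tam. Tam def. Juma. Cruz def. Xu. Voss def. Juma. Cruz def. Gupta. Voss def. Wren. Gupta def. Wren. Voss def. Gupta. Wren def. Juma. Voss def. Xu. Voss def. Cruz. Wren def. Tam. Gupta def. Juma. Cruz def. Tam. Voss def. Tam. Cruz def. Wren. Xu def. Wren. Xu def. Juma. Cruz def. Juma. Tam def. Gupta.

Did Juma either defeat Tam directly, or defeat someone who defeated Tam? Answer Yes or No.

No

Juma did not beat Tam directly.
Juma beat no one, so there is no intermediate robot.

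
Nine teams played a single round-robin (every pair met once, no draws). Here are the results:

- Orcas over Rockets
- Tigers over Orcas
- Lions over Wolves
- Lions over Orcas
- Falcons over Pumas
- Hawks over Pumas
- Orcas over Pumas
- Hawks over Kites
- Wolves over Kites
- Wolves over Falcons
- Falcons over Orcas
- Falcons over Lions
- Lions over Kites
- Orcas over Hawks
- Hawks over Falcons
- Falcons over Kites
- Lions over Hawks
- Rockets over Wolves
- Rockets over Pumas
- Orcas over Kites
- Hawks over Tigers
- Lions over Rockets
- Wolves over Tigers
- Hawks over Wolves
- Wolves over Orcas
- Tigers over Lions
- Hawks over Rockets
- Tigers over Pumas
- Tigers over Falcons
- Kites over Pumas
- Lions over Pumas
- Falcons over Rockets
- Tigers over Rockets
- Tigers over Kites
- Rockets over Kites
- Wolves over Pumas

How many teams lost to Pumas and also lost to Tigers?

0

Pumas beat: no one.
Tigers beat: Orcas, Kites, Pumas, Rockets, Falcons, Lions.
No one was beaten by both.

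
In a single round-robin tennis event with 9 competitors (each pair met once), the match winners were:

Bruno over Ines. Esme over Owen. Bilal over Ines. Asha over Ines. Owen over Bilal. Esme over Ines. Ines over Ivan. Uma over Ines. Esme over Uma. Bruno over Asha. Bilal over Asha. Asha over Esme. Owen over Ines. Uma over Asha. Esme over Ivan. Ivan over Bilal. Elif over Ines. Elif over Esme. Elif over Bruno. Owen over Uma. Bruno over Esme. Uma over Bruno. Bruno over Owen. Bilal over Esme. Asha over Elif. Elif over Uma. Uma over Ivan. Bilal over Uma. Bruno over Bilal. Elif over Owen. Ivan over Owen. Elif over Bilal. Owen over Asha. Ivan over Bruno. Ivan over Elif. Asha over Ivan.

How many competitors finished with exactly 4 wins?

6

Win totals: Asha 4, Ines 1, Ivan 4, Bruno 5, Uma 4, Elif 6, Bilal 4, Esme 4, Owen 4.
Exactly 4: Asha, Ivan, Uma, Bilal, Esme, Owen — 6 competitors.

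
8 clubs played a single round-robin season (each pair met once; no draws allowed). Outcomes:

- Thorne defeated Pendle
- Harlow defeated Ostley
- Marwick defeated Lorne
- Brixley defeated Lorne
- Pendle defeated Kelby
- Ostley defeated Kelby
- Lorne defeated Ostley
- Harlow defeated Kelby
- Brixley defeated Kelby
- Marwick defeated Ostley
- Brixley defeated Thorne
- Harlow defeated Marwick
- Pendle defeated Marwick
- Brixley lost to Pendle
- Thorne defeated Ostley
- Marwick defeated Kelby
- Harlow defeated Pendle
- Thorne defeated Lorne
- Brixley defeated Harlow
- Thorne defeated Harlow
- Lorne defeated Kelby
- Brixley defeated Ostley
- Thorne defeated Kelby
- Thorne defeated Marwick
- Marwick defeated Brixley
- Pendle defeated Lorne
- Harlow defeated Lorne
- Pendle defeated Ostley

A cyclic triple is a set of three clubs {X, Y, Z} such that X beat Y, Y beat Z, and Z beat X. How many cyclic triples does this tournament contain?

Win totals: Marwick 4, Ostley 1, Harlow 5, Thorne 6, Brixley 5, Lorne 2, Pendle 5, Kelby 0.
A club with w wins dominates both others in C(w,2) triples; summing gives 6 + 0 + 10 + 15 + 10 + 1 + 10 + 0 = 52 transitive triples.
Total triples C(8,3) = 56, so cyclic triples = 56 − 52 = 4.

4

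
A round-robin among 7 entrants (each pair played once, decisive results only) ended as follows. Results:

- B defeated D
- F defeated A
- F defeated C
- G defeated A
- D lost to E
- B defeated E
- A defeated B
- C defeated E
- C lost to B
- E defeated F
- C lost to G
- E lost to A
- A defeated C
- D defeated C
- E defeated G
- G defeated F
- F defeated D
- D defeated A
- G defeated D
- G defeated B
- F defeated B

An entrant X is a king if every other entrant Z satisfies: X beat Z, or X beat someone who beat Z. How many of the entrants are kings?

A reaches everyone (king).
B reaches everyone (king).
C cannot reach A, B in two steps.
D cannot reach F, G in two steps.
E reaches everyone (king).
F cannot reach G in two steps.
G reaches everyone (king).
Kings: A, B, E, G — 4.

4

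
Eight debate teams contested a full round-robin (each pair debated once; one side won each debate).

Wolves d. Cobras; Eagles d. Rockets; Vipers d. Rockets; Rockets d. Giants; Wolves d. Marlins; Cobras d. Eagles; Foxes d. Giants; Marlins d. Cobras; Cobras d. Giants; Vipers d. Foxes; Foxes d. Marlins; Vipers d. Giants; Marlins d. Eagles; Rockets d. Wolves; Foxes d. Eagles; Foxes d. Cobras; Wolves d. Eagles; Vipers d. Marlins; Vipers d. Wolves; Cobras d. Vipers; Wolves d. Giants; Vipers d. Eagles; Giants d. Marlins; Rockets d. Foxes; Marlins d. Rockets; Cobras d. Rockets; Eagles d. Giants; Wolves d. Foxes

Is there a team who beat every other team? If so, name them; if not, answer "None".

None

Highest win total is Vipers with 6 (out of 7 possible).
Vipers lost to Cobras, so no team went undefeated.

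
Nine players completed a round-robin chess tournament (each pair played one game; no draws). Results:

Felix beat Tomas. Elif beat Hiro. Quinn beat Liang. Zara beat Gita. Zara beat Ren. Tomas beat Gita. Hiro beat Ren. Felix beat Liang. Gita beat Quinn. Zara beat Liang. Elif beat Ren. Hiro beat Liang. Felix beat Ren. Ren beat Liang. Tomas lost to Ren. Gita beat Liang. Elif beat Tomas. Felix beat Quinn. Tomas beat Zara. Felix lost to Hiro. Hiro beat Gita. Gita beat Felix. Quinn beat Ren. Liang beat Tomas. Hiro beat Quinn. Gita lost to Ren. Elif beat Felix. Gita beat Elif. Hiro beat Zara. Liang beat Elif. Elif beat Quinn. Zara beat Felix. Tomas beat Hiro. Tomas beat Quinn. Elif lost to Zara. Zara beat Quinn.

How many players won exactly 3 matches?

1

Win totals: Zara 6, Liang 2, Ren 3, Quinn 2, Felix 4, Elif 5, Hiro 6, Gita 4, Tomas 4.
Exactly 3: Ren — 1 player.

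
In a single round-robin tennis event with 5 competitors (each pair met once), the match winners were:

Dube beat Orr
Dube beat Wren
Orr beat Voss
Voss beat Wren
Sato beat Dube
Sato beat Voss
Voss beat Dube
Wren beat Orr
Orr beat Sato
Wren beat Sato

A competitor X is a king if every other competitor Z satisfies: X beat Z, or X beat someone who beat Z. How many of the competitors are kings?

Wren reaches everyone (king).
Orr reaches everyone (king).
Sato reaches everyone (king).
Dube reaches everyone (king).
Voss reaches everyone (king).
Kings: Wren, Orr, Sato, Dube, Voss — 5.

5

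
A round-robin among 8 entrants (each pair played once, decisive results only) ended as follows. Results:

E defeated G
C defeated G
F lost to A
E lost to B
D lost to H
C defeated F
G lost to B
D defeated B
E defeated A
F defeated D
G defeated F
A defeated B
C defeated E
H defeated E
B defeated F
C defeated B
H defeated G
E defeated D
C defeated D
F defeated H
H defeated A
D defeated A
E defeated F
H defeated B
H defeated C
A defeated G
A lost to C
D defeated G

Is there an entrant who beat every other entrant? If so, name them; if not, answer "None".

None

Highest win total is H with 6 (out of 7 possible).
H lost to F, so no entrant went undefeated.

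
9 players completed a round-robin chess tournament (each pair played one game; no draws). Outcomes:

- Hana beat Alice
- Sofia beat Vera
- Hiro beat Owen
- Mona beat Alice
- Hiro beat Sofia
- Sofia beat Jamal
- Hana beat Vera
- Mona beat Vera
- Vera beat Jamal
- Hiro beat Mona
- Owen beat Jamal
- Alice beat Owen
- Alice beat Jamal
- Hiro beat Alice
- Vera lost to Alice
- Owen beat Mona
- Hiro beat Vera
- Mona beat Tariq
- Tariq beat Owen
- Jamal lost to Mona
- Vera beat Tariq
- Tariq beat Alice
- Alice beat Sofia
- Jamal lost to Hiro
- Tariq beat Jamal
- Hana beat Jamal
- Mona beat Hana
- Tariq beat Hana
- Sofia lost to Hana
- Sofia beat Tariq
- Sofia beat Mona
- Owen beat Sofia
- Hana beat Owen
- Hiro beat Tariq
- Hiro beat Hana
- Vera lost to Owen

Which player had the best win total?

Win totals: Owen 4, Mona 5, Tariq 4, Hiro 8, Sofia 4, Hana 5, Jamal 0, Vera 2, Alice 4.
Hiro leads with 8 wins (next highest: 5).

Hiro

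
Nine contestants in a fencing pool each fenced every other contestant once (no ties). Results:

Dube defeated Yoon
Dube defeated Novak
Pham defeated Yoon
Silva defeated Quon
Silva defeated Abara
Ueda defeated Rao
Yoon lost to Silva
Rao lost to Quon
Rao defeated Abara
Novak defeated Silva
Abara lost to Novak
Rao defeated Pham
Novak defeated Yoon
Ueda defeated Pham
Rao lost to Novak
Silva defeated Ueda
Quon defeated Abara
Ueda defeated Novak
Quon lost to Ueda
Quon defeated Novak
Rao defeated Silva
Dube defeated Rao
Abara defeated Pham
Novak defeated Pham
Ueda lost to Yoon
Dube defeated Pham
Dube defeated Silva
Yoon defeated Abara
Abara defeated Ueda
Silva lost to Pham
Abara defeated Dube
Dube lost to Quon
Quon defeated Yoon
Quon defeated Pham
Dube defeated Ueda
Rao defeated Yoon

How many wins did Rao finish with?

Rao's results: beat Pham, Silva, Abara, Yoon; lost to Dube, Quon, Ueda, Novak.
That is 4 wins.

4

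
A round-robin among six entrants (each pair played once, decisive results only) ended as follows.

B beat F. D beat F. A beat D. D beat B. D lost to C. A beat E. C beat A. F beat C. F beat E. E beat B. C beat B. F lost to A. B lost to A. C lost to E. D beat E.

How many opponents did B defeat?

1

B's results: beat F; lost to A, C, D, E.
That is 1 win.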